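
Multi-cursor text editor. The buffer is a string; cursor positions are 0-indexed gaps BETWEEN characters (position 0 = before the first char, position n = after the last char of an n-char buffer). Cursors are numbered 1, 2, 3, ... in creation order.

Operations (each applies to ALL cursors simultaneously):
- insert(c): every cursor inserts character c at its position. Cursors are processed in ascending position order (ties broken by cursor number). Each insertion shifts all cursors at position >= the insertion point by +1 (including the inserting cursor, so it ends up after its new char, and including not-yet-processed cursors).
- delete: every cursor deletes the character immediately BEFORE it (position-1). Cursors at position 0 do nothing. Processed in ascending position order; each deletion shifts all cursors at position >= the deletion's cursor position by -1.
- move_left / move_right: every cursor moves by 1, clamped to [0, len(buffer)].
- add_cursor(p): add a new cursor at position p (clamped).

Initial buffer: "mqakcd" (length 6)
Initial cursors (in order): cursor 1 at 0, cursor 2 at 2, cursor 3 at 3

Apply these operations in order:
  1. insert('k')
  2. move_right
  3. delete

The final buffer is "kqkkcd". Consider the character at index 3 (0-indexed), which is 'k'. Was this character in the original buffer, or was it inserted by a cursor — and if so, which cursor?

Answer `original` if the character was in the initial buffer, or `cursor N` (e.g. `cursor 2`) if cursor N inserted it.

After op 1 (insert('k')): buffer="kmqkakkcd" (len 9), cursors c1@1 c2@4 c3@6, authorship 1..2.3...
After op 2 (move_right): buffer="kmqkakkcd" (len 9), cursors c1@2 c2@5 c3@7, authorship 1..2.3...
After op 3 (delete): buffer="kqkkcd" (len 6), cursors c1@1 c2@3 c3@4, authorship 1.23..
Authorship (.=original, N=cursor N): 1 . 2 3 . .
Index 3: author = 3

Answer: cursor 3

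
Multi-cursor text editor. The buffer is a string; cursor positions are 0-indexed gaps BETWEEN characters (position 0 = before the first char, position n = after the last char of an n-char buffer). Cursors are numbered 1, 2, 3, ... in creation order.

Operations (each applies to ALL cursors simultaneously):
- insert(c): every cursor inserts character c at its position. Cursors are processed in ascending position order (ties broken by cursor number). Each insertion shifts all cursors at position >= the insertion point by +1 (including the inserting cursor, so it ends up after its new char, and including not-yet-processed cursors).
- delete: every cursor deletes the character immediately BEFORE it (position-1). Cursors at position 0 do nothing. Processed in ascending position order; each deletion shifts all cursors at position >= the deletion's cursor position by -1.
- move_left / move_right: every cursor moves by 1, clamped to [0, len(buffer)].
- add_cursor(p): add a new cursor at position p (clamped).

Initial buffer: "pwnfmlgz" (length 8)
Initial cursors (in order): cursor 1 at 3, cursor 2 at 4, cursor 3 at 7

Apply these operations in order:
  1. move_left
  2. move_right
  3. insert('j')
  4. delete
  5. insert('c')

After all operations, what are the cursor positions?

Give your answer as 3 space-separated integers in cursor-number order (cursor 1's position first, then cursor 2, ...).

Answer: 4 6 10

Derivation:
After op 1 (move_left): buffer="pwnfmlgz" (len 8), cursors c1@2 c2@3 c3@6, authorship ........
After op 2 (move_right): buffer="pwnfmlgz" (len 8), cursors c1@3 c2@4 c3@7, authorship ........
After op 3 (insert('j')): buffer="pwnjfjmlgjz" (len 11), cursors c1@4 c2@6 c3@10, authorship ...1.2...3.
After op 4 (delete): buffer="pwnfmlgz" (len 8), cursors c1@3 c2@4 c3@7, authorship ........
After op 5 (insert('c')): buffer="pwncfcmlgcz" (len 11), cursors c1@4 c2@6 c3@10, authorship ...1.2...3.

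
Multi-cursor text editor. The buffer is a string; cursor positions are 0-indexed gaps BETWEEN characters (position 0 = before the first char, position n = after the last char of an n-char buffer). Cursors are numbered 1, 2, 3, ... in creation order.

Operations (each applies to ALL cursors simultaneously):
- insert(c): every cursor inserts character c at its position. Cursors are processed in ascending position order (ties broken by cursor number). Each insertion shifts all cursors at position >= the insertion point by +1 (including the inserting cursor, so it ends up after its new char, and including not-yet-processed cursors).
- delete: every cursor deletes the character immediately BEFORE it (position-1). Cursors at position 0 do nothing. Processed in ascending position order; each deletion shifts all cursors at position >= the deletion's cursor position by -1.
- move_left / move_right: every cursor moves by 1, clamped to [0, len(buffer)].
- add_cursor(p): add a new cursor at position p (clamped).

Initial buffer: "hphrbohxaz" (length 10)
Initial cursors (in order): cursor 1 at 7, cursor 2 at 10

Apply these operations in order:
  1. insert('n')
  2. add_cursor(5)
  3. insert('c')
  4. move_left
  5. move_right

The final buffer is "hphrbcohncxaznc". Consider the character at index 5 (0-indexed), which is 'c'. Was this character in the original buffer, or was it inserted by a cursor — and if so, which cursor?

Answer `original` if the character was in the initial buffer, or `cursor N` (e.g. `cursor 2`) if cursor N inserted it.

Answer: cursor 3

Derivation:
After op 1 (insert('n')): buffer="hphrbohnxazn" (len 12), cursors c1@8 c2@12, authorship .......1...2
After op 2 (add_cursor(5)): buffer="hphrbohnxazn" (len 12), cursors c3@5 c1@8 c2@12, authorship .......1...2
After op 3 (insert('c')): buffer="hphrbcohncxaznc" (len 15), cursors c3@6 c1@10 c2@15, authorship .....3..11...22
After op 4 (move_left): buffer="hphrbcohncxaznc" (len 15), cursors c3@5 c1@9 c2@14, authorship .....3..11...22
After op 5 (move_right): buffer="hphrbcohncxaznc" (len 15), cursors c3@6 c1@10 c2@15, authorship .....3..11...22
Authorship (.=original, N=cursor N): . . . . . 3 . . 1 1 . . . 2 2
Index 5: author = 3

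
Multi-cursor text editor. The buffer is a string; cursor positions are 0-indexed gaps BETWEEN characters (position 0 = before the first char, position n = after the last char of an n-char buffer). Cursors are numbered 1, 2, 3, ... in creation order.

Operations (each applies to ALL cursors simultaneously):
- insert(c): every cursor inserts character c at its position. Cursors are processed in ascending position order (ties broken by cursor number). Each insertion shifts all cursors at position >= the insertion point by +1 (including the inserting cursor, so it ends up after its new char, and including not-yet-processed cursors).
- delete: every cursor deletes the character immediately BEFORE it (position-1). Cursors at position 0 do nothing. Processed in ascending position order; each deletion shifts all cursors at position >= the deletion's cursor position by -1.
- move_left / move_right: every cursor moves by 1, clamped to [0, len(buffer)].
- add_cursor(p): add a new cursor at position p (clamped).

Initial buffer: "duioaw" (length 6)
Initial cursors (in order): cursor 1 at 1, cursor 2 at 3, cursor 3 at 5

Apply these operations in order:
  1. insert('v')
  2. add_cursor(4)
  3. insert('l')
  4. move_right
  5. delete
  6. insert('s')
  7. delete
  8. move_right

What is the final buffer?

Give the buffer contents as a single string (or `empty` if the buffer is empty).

Answer: dvlillavl

Derivation:
After op 1 (insert('v')): buffer="dvuivoavw" (len 9), cursors c1@2 c2@5 c3@8, authorship .1..2..3.
After op 2 (add_cursor(4)): buffer="dvuivoavw" (len 9), cursors c1@2 c4@4 c2@5 c3@8, authorship .1..2..3.
After op 3 (insert('l')): buffer="dvluilvloavlw" (len 13), cursors c1@3 c4@6 c2@8 c3@12, authorship .11..422..33.
After op 4 (move_right): buffer="dvluilvloavlw" (len 13), cursors c1@4 c4@7 c2@9 c3@13, authorship .11..422..33.
After op 5 (delete): buffer="dvlillavl" (len 9), cursors c1@3 c4@5 c2@6 c3@9, authorship .11.42.33
After op 6 (insert('s')): buffer="dvlsilslsavls" (len 13), cursors c1@4 c4@7 c2@9 c3@13, authorship .111.4422.333
After op 7 (delete): buffer="dvlillavl" (len 9), cursors c1@3 c4@5 c2@6 c3@9, authorship .11.42.33
After op 8 (move_right): buffer="dvlillavl" (len 9), cursors c1@4 c4@6 c2@7 c3@9, authorship .11.42.33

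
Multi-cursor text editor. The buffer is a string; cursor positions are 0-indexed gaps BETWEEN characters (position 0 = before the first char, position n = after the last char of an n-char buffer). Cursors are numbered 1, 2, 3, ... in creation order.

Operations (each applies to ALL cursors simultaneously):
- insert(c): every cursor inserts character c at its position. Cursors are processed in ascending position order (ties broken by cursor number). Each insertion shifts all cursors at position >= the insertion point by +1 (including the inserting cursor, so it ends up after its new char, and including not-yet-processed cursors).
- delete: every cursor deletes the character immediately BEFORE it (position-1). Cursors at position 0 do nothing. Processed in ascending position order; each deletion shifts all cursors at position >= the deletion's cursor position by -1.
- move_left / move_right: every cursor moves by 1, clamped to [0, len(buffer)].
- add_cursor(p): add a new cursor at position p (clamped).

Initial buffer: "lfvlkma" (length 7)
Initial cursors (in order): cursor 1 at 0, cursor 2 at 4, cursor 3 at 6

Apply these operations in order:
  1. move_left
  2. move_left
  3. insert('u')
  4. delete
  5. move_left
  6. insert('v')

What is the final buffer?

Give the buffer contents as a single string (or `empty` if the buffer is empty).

After op 1 (move_left): buffer="lfvlkma" (len 7), cursors c1@0 c2@3 c3@5, authorship .......
After op 2 (move_left): buffer="lfvlkma" (len 7), cursors c1@0 c2@2 c3@4, authorship .......
After op 3 (insert('u')): buffer="ulfuvlukma" (len 10), cursors c1@1 c2@4 c3@7, authorship 1..2..3...
After op 4 (delete): buffer="lfvlkma" (len 7), cursors c1@0 c2@2 c3@4, authorship .......
After op 5 (move_left): buffer="lfvlkma" (len 7), cursors c1@0 c2@1 c3@3, authorship .......
After op 6 (insert('v')): buffer="vlvfvvlkma" (len 10), cursors c1@1 c2@3 c3@6, authorship 1.2..3....

Answer: vlvfvvlkma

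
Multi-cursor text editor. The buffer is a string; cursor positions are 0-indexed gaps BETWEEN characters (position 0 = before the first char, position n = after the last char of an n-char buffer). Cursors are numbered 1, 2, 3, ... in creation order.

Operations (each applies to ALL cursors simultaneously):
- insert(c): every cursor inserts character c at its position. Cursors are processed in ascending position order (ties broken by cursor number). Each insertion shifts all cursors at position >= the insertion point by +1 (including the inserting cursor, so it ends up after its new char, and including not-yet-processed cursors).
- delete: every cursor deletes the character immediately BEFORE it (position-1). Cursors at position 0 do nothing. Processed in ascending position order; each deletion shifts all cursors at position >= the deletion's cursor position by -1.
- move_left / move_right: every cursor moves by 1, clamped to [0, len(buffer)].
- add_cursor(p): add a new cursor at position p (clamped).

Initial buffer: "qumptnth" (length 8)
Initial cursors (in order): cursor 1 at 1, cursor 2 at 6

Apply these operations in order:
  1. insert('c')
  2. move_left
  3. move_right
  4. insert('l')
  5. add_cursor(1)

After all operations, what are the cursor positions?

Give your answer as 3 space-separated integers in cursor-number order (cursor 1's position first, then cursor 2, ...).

After op 1 (insert('c')): buffer="qcumptncth" (len 10), cursors c1@2 c2@8, authorship .1.....2..
After op 2 (move_left): buffer="qcumptncth" (len 10), cursors c1@1 c2@7, authorship .1.....2..
After op 3 (move_right): buffer="qcumptncth" (len 10), cursors c1@2 c2@8, authorship .1.....2..
After op 4 (insert('l')): buffer="qclumptnclth" (len 12), cursors c1@3 c2@10, authorship .11.....22..
After op 5 (add_cursor(1)): buffer="qclumptnclth" (len 12), cursors c3@1 c1@3 c2@10, authorship .11.....22..

Answer: 3 10 1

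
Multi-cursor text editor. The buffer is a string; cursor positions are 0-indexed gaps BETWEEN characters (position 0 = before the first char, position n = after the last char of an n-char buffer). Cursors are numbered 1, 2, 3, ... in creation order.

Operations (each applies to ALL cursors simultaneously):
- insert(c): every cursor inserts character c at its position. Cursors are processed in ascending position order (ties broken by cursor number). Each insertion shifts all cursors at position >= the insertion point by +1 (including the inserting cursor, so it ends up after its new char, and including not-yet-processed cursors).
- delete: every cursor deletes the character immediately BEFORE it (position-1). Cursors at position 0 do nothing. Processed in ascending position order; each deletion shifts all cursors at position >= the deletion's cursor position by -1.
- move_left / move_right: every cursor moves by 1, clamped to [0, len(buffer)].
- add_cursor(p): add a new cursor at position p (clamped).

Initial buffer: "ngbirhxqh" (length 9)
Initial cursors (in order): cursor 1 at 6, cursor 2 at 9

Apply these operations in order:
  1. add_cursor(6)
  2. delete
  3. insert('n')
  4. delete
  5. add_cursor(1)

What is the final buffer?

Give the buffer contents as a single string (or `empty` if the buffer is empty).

Answer: ngbixq

Derivation:
After op 1 (add_cursor(6)): buffer="ngbirhxqh" (len 9), cursors c1@6 c3@6 c2@9, authorship .........
After op 2 (delete): buffer="ngbixq" (len 6), cursors c1@4 c3@4 c2@6, authorship ......
After op 3 (insert('n')): buffer="ngbinnxqn" (len 9), cursors c1@6 c3@6 c2@9, authorship ....13..2
After op 4 (delete): buffer="ngbixq" (len 6), cursors c1@4 c3@4 c2@6, authorship ......
After op 5 (add_cursor(1)): buffer="ngbixq" (len 6), cursors c4@1 c1@4 c3@4 c2@6, authorship ......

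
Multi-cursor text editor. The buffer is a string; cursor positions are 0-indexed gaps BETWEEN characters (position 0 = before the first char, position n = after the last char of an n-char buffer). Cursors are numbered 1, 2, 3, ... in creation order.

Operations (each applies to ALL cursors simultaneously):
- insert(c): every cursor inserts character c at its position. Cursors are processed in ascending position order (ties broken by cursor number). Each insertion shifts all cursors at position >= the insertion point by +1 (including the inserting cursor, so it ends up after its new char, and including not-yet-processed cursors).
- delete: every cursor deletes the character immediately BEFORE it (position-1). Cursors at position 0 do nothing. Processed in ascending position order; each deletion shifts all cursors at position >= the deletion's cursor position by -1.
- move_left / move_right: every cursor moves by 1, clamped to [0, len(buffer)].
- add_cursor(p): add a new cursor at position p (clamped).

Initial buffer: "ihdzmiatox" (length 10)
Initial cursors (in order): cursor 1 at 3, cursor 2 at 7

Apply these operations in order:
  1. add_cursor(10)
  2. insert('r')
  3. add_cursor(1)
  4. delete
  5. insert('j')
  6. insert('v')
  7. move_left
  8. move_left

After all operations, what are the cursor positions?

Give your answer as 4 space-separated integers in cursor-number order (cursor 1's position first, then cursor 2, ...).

After op 1 (add_cursor(10)): buffer="ihdzmiatox" (len 10), cursors c1@3 c2@7 c3@10, authorship ..........
After op 2 (insert('r')): buffer="ihdrzmiartoxr" (len 13), cursors c1@4 c2@9 c3@13, authorship ...1....2...3
After op 3 (add_cursor(1)): buffer="ihdrzmiartoxr" (len 13), cursors c4@1 c1@4 c2@9 c3@13, authorship ...1....2...3
After op 4 (delete): buffer="hdzmiatox" (len 9), cursors c4@0 c1@2 c2@6 c3@9, authorship .........
After op 5 (insert('j')): buffer="jhdjzmiajtoxj" (len 13), cursors c4@1 c1@4 c2@9 c3@13, authorship 4..1....2...3
After op 6 (insert('v')): buffer="jvhdjvzmiajvtoxjv" (len 17), cursors c4@2 c1@6 c2@12 c3@17, authorship 44..11....22...33
After op 7 (move_left): buffer="jvhdjvzmiajvtoxjv" (len 17), cursors c4@1 c1@5 c2@11 c3@16, authorship 44..11....22...33
After op 8 (move_left): buffer="jvhdjvzmiajvtoxjv" (len 17), cursors c4@0 c1@4 c2@10 c3@15, authorship 44..11....22...33

Answer: 4 10 15 0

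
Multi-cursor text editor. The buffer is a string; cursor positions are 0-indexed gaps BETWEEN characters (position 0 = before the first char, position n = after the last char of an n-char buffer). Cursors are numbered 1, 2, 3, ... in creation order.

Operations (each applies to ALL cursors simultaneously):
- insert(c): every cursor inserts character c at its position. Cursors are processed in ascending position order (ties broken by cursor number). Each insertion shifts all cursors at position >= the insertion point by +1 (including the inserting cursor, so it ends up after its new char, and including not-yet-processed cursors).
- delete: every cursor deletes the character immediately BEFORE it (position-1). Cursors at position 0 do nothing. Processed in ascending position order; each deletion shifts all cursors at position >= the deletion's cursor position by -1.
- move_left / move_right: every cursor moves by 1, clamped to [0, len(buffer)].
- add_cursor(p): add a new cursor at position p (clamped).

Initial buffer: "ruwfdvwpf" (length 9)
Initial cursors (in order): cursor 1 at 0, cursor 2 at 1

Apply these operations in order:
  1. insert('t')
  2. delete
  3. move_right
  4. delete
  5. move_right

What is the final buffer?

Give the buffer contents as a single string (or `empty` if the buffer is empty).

Answer: wfdvwpf

Derivation:
After op 1 (insert('t')): buffer="trtuwfdvwpf" (len 11), cursors c1@1 c2@3, authorship 1.2........
After op 2 (delete): buffer="ruwfdvwpf" (len 9), cursors c1@0 c2@1, authorship .........
After op 3 (move_right): buffer="ruwfdvwpf" (len 9), cursors c1@1 c2@2, authorship .........
After op 4 (delete): buffer="wfdvwpf" (len 7), cursors c1@0 c2@0, authorship .......
After op 5 (move_right): buffer="wfdvwpf" (len 7), cursors c1@1 c2@1, authorship .......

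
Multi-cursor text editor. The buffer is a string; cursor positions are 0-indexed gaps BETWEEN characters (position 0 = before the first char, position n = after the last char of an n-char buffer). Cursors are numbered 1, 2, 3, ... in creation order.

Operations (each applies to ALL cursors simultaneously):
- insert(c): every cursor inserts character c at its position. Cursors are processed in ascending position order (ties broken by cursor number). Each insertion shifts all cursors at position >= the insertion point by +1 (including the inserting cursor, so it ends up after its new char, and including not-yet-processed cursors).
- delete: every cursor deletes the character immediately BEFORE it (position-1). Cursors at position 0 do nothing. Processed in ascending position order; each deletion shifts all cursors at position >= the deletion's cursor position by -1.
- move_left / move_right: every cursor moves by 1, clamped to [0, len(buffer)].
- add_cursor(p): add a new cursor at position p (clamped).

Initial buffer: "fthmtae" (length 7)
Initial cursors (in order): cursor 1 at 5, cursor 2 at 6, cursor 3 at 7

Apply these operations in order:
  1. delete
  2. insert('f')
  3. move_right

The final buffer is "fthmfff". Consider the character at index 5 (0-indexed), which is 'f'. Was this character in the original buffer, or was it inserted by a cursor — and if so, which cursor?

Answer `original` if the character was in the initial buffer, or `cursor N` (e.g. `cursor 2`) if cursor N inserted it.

Answer: cursor 2

Derivation:
After op 1 (delete): buffer="fthm" (len 4), cursors c1@4 c2@4 c3@4, authorship ....
After op 2 (insert('f')): buffer="fthmfff" (len 7), cursors c1@7 c2@7 c3@7, authorship ....123
After op 3 (move_right): buffer="fthmfff" (len 7), cursors c1@7 c2@7 c3@7, authorship ....123
Authorship (.=original, N=cursor N): . . . . 1 2 3
Index 5: author = 2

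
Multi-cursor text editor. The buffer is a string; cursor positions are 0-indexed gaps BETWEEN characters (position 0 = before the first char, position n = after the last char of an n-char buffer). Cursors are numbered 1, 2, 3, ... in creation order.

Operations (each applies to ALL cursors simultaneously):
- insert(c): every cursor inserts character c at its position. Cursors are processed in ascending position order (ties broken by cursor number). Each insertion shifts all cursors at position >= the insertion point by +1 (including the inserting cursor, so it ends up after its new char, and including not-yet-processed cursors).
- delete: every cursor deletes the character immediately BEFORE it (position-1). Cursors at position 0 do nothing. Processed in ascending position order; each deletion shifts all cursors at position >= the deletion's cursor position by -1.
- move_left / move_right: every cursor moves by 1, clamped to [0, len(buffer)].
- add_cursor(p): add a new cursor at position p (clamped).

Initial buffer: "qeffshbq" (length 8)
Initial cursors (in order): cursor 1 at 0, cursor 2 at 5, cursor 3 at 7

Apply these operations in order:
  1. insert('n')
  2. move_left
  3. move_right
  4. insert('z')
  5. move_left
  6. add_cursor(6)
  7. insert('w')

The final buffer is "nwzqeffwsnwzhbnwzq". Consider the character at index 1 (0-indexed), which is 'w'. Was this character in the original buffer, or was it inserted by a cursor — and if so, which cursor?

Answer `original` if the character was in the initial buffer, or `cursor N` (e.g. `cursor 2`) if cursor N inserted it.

After op 1 (insert('n')): buffer="nqeffsnhbnq" (len 11), cursors c1@1 c2@7 c3@10, authorship 1.....2..3.
After op 2 (move_left): buffer="nqeffsnhbnq" (len 11), cursors c1@0 c2@6 c3@9, authorship 1.....2..3.
After op 3 (move_right): buffer="nqeffsnhbnq" (len 11), cursors c1@1 c2@7 c3@10, authorship 1.....2..3.
After op 4 (insert('z')): buffer="nzqeffsnzhbnzq" (len 14), cursors c1@2 c2@9 c3@13, authorship 11.....22..33.
After op 5 (move_left): buffer="nzqeffsnzhbnzq" (len 14), cursors c1@1 c2@8 c3@12, authorship 11.....22..33.
After op 6 (add_cursor(6)): buffer="nzqeffsnzhbnzq" (len 14), cursors c1@1 c4@6 c2@8 c3@12, authorship 11.....22..33.
After op 7 (insert('w')): buffer="nwzqeffwsnwzhbnwzq" (len 18), cursors c1@2 c4@8 c2@11 c3@16, authorship 111....4.222..333.
Authorship (.=original, N=cursor N): 1 1 1 . . . . 4 . 2 2 2 . . 3 3 3 .
Index 1: author = 1

Answer: cursor 1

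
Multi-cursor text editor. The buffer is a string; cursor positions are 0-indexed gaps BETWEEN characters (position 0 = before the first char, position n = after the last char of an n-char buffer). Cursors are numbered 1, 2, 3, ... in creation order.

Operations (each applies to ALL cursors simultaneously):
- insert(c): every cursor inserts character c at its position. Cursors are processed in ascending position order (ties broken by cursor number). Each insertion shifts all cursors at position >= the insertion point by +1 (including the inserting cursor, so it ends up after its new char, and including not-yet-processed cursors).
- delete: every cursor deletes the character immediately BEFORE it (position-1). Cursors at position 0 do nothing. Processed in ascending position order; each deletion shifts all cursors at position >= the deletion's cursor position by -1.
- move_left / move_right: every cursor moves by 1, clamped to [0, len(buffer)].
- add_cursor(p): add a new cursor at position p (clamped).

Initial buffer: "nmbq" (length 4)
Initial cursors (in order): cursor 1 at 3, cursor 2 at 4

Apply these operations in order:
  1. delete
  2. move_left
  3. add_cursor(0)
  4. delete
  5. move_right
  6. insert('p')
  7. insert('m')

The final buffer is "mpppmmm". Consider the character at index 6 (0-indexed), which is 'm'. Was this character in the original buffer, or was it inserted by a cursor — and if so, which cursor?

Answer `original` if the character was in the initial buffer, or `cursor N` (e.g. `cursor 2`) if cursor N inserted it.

After op 1 (delete): buffer="nm" (len 2), cursors c1@2 c2@2, authorship ..
After op 2 (move_left): buffer="nm" (len 2), cursors c1@1 c2@1, authorship ..
After op 3 (add_cursor(0)): buffer="nm" (len 2), cursors c3@0 c1@1 c2@1, authorship ..
After op 4 (delete): buffer="m" (len 1), cursors c1@0 c2@0 c3@0, authorship .
After op 5 (move_right): buffer="m" (len 1), cursors c1@1 c2@1 c3@1, authorship .
After op 6 (insert('p')): buffer="mppp" (len 4), cursors c1@4 c2@4 c3@4, authorship .123
After op 7 (insert('m')): buffer="mpppmmm" (len 7), cursors c1@7 c2@7 c3@7, authorship .123123
Authorship (.=original, N=cursor N): . 1 2 3 1 2 3
Index 6: author = 3

Answer: cursor 3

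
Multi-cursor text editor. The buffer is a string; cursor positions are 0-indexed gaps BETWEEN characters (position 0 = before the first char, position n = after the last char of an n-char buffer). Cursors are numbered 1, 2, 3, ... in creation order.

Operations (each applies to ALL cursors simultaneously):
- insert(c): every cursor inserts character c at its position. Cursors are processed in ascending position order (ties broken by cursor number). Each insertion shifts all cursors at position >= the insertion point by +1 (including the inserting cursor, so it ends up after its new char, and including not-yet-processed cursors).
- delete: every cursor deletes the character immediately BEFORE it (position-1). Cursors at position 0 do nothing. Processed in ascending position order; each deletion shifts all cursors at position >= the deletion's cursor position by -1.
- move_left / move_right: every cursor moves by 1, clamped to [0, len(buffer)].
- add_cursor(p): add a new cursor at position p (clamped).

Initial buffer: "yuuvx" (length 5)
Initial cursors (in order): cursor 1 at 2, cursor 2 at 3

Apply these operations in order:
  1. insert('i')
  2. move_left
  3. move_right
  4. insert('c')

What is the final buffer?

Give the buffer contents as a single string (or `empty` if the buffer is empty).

Answer: yuicuicvx

Derivation:
After op 1 (insert('i')): buffer="yuiuivx" (len 7), cursors c1@3 c2@5, authorship ..1.2..
After op 2 (move_left): buffer="yuiuivx" (len 7), cursors c1@2 c2@4, authorship ..1.2..
After op 3 (move_right): buffer="yuiuivx" (len 7), cursors c1@3 c2@5, authorship ..1.2..
After op 4 (insert('c')): buffer="yuicuicvx" (len 9), cursors c1@4 c2@7, authorship ..11.22..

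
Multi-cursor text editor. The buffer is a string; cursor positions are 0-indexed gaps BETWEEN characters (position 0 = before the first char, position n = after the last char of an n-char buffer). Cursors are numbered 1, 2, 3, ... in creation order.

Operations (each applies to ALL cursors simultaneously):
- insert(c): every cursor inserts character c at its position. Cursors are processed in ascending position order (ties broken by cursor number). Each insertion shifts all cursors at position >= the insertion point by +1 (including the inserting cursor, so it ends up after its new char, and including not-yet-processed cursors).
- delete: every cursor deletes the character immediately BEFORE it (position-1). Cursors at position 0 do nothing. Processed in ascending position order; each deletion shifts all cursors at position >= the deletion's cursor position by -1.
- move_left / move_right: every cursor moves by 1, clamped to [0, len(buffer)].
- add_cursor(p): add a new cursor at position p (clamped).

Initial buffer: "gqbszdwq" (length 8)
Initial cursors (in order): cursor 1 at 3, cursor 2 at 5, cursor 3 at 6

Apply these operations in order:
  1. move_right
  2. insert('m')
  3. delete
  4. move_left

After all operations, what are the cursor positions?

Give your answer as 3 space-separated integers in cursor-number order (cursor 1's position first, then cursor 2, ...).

Answer: 3 5 6

Derivation:
After op 1 (move_right): buffer="gqbszdwq" (len 8), cursors c1@4 c2@6 c3@7, authorship ........
After op 2 (insert('m')): buffer="gqbsmzdmwmq" (len 11), cursors c1@5 c2@8 c3@10, authorship ....1..2.3.
After op 3 (delete): buffer="gqbszdwq" (len 8), cursors c1@4 c2@6 c3@7, authorship ........
After op 4 (move_left): buffer="gqbszdwq" (len 8), cursors c1@3 c2@5 c3@6, authorship ........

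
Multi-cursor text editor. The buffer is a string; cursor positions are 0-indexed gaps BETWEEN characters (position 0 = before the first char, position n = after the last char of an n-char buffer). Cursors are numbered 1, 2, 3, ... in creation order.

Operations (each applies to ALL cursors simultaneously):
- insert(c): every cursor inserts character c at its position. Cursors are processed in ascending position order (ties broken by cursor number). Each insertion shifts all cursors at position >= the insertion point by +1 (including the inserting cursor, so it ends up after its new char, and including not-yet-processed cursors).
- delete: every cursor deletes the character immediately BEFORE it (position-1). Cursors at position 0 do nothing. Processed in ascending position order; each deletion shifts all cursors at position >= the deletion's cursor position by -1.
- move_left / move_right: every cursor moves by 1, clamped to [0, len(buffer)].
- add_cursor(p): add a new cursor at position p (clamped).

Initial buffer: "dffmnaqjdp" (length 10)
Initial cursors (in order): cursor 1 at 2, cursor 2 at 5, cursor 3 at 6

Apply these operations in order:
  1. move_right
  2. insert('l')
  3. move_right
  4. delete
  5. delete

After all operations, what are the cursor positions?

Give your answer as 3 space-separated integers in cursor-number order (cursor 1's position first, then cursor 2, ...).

Answer: 3 5 5

Derivation:
After op 1 (move_right): buffer="dffmnaqjdp" (len 10), cursors c1@3 c2@6 c3@7, authorship ..........
After op 2 (insert('l')): buffer="dfflmnalqljdp" (len 13), cursors c1@4 c2@8 c3@10, authorship ...1...2.3...
After op 3 (move_right): buffer="dfflmnalqljdp" (len 13), cursors c1@5 c2@9 c3@11, authorship ...1...2.3...
After op 4 (delete): buffer="dfflnalldp" (len 10), cursors c1@4 c2@7 c3@8, authorship ...1..23..
After op 5 (delete): buffer="dffnadp" (len 7), cursors c1@3 c2@5 c3@5, authorship .......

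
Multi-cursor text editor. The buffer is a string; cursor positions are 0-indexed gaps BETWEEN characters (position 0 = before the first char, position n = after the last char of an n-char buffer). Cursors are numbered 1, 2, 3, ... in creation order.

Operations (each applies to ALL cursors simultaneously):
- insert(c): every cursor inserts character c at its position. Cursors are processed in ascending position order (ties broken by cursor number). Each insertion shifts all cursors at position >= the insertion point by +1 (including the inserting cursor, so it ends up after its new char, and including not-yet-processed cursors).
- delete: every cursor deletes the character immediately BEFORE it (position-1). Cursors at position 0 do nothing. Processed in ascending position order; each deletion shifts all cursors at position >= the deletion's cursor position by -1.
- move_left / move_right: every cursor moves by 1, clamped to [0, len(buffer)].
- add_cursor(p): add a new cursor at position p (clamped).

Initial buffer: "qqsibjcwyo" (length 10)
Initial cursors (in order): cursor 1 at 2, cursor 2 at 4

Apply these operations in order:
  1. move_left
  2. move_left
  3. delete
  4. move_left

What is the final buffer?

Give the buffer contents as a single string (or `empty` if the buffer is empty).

Answer: qsibjcwyo

Derivation:
After op 1 (move_left): buffer="qqsibjcwyo" (len 10), cursors c1@1 c2@3, authorship ..........
After op 2 (move_left): buffer="qqsibjcwyo" (len 10), cursors c1@0 c2@2, authorship ..........
After op 3 (delete): buffer="qsibjcwyo" (len 9), cursors c1@0 c2@1, authorship .........
After op 4 (move_left): buffer="qsibjcwyo" (len 9), cursors c1@0 c2@0, authorship .........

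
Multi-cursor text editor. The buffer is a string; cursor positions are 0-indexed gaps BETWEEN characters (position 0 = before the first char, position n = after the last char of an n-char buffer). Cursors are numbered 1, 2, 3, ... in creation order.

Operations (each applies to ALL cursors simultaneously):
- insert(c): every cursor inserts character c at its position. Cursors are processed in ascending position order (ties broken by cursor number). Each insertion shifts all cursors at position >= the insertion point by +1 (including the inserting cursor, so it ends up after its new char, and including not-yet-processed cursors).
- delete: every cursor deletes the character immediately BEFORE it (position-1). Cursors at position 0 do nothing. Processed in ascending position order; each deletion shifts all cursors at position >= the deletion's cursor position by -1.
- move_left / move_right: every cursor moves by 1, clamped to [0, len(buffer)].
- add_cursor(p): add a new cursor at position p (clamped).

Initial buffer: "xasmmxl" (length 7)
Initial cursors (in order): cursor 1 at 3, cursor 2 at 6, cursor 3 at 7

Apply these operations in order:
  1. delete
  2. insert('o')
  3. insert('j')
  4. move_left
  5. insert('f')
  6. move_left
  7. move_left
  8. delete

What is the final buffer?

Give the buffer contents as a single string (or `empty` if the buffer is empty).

Answer: xofjmmoffj

Derivation:
After op 1 (delete): buffer="xamm" (len 4), cursors c1@2 c2@4 c3@4, authorship ....
After op 2 (insert('o')): buffer="xaommoo" (len 7), cursors c1@3 c2@7 c3@7, authorship ..1..23
After op 3 (insert('j')): buffer="xaojmmoojj" (len 10), cursors c1@4 c2@10 c3@10, authorship ..11..2323
After op 4 (move_left): buffer="xaojmmoojj" (len 10), cursors c1@3 c2@9 c3@9, authorship ..11..2323
After op 5 (insert('f')): buffer="xaofjmmoojffj" (len 13), cursors c1@4 c2@12 c3@12, authorship ..111..232233
After op 6 (move_left): buffer="xaofjmmoojffj" (len 13), cursors c1@3 c2@11 c3@11, authorship ..111..232233
After op 7 (move_left): buffer="xaofjmmoojffj" (len 13), cursors c1@2 c2@10 c3@10, authorship ..111..232233
After op 8 (delete): buffer="xofjmmoffj" (len 10), cursors c1@1 c2@7 c3@7, authorship .111..2233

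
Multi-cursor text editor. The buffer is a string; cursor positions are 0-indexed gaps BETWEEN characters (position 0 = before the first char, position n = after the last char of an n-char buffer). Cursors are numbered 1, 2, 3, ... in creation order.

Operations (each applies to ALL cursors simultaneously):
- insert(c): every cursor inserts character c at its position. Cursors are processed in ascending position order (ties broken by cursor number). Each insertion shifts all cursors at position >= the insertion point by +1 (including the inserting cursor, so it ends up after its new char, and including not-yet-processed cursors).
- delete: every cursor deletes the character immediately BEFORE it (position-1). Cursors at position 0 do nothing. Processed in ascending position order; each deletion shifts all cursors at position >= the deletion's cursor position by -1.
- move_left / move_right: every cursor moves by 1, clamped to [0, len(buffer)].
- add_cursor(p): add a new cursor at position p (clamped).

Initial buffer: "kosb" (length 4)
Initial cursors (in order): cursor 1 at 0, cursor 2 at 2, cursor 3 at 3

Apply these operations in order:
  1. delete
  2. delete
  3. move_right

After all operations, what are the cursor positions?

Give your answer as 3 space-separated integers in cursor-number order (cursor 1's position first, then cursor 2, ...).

Answer: 1 1 1

Derivation:
After op 1 (delete): buffer="kb" (len 2), cursors c1@0 c2@1 c3@1, authorship ..
After op 2 (delete): buffer="b" (len 1), cursors c1@0 c2@0 c3@0, authorship .
After op 3 (move_right): buffer="b" (len 1), cursors c1@1 c2@1 c3@1, authorship .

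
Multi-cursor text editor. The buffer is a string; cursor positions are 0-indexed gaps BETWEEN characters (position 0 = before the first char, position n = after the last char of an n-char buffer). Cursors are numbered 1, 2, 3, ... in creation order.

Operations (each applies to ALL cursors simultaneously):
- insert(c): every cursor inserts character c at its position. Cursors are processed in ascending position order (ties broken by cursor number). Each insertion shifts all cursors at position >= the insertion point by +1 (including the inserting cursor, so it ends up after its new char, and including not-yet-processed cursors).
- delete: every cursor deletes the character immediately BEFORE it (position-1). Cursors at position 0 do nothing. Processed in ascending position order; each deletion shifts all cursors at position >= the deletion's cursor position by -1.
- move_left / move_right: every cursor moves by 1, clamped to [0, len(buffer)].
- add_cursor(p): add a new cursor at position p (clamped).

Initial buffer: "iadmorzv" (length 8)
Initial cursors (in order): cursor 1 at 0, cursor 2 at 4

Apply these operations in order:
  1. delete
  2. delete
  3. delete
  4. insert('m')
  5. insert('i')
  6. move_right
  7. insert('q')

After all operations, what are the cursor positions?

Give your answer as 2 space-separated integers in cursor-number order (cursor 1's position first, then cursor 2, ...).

After op 1 (delete): buffer="iadorzv" (len 7), cursors c1@0 c2@3, authorship .......
After op 2 (delete): buffer="iaorzv" (len 6), cursors c1@0 c2@2, authorship ......
After op 3 (delete): buffer="iorzv" (len 5), cursors c1@0 c2@1, authorship .....
After op 4 (insert('m')): buffer="mimorzv" (len 7), cursors c1@1 c2@3, authorship 1.2....
After op 5 (insert('i')): buffer="miimiorzv" (len 9), cursors c1@2 c2@5, authorship 11.22....
After op 6 (move_right): buffer="miimiorzv" (len 9), cursors c1@3 c2@6, authorship 11.22....
After op 7 (insert('q')): buffer="miiqmioqrzv" (len 11), cursors c1@4 c2@8, authorship 11.122.2...

Answer: 4 8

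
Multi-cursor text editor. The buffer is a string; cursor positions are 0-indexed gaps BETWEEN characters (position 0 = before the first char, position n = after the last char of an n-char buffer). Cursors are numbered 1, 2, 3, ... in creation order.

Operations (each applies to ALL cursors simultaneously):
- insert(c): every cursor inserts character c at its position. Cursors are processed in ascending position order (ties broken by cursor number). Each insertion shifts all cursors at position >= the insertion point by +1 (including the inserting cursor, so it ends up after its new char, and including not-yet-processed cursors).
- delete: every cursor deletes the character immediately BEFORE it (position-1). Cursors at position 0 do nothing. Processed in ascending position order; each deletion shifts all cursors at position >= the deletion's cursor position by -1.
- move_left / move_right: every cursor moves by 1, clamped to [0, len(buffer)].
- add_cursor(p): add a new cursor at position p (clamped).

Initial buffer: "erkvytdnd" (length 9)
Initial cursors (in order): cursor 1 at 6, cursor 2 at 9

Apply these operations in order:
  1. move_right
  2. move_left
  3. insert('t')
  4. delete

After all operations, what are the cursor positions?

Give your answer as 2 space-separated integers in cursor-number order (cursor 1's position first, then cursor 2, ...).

Answer: 6 8

Derivation:
After op 1 (move_right): buffer="erkvytdnd" (len 9), cursors c1@7 c2@9, authorship .........
After op 2 (move_left): buffer="erkvytdnd" (len 9), cursors c1@6 c2@8, authorship .........
After op 3 (insert('t')): buffer="erkvyttdntd" (len 11), cursors c1@7 c2@10, authorship ......1..2.
After op 4 (delete): buffer="erkvytdnd" (len 9), cursors c1@6 c2@8, authorship .........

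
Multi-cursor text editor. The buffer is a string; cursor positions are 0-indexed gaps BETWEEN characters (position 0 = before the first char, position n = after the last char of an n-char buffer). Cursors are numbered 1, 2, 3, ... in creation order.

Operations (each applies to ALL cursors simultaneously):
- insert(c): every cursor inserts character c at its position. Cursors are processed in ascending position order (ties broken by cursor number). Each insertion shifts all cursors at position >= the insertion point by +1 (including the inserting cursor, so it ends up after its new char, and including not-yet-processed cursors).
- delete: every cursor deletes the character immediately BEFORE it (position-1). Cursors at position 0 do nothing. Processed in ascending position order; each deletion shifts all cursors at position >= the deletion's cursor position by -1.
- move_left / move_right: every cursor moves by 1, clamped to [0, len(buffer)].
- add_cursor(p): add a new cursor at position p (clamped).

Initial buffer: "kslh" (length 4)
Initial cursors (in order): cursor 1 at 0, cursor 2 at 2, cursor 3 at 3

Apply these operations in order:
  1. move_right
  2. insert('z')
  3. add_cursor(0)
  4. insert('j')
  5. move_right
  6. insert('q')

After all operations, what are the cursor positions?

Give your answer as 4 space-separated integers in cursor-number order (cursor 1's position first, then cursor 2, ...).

Answer: 7 12 15 3

Derivation:
After op 1 (move_right): buffer="kslh" (len 4), cursors c1@1 c2@3 c3@4, authorship ....
After op 2 (insert('z')): buffer="kzslzhz" (len 7), cursors c1@2 c2@5 c3@7, authorship .1..2.3
After op 3 (add_cursor(0)): buffer="kzslzhz" (len 7), cursors c4@0 c1@2 c2@5 c3@7, authorship .1..2.3
After op 4 (insert('j')): buffer="jkzjslzjhzj" (len 11), cursors c4@1 c1@4 c2@8 c3@11, authorship 4.11..22.33
After op 5 (move_right): buffer="jkzjslzjhzj" (len 11), cursors c4@2 c1@5 c2@9 c3@11, authorship 4.11..22.33
After op 6 (insert('q')): buffer="jkqzjsqlzjhqzjq" (len 15), cursors c4@3 c1@7 c2@12 c3@15, authorship 4.411.1.22.2333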